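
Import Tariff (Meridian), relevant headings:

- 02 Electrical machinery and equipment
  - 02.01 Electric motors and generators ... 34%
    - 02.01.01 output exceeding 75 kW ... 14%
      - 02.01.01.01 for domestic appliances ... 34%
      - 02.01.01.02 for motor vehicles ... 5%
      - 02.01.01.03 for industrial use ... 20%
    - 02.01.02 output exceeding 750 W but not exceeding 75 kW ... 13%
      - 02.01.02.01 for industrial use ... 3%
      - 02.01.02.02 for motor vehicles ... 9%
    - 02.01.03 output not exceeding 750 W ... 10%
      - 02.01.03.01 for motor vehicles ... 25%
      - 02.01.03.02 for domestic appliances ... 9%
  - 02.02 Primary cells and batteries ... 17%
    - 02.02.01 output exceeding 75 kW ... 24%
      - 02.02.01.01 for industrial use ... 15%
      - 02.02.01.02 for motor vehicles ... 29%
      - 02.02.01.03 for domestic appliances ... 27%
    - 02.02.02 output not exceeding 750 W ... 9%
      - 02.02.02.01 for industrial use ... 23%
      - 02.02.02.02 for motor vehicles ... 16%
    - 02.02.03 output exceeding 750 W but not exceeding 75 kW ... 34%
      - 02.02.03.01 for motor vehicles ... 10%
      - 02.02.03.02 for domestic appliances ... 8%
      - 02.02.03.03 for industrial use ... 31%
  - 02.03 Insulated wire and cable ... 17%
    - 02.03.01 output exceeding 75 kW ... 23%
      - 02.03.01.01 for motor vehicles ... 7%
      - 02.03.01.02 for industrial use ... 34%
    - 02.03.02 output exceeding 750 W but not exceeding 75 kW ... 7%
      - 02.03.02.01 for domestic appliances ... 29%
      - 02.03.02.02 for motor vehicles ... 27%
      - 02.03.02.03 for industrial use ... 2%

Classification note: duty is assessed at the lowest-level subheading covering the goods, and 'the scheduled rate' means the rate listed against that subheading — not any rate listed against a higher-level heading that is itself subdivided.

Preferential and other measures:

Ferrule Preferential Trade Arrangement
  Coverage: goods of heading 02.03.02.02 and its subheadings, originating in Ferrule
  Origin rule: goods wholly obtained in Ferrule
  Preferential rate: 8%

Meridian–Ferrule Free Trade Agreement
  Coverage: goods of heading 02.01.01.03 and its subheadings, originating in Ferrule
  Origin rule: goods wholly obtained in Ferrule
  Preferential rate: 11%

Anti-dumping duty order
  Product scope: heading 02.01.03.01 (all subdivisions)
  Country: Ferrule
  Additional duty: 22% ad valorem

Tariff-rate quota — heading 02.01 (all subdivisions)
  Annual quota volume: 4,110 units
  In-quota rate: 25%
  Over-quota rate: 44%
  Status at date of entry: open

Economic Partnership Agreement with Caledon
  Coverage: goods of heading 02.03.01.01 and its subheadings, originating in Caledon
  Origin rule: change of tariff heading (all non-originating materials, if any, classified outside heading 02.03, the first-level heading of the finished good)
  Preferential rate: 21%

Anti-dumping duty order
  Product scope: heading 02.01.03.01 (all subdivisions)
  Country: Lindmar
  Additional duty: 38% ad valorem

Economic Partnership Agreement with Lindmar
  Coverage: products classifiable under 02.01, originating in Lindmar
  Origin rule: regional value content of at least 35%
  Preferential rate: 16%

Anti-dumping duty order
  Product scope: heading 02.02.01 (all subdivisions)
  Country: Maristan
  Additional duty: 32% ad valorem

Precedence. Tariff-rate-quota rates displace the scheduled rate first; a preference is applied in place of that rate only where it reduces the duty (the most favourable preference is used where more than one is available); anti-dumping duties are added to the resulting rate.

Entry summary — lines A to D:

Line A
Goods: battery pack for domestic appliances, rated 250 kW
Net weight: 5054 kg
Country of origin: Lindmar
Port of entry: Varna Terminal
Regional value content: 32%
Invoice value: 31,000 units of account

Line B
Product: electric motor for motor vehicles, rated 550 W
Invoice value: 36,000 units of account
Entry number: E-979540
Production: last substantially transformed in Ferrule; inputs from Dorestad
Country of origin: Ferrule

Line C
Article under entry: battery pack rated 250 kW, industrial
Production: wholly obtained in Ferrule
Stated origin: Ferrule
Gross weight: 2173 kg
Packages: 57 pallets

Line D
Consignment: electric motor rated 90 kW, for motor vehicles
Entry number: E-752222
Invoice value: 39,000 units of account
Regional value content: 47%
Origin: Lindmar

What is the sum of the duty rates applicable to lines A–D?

105%

Line A: battery pack → 02.02; rated 250 kW → 02.02.01; for domestic appliances → 02.02.01.03. Scheduled 27%. Lindmar agreement on 02.01: 02.02.01.03 not covered. → 27%.
Line B: electric motor → 02.01; rated 550 W → 02.01.03; for motor vehicles → 02.01.03.01. Scheduled 25%. quota on 02.01 open → in-quota 25%; Ferrule agreement on 02.03.02.02: 02.01.03.01 not covered; Ferrule agreement on 02.01.01.03: 02.01.03.01 not covered; anti-dumping (Ferrule, 02.01.03.01): +22%; total 25% + 22% = 47%. → 47%.
Line C: battery pack → 02.02; rated 250 kW → 02.02.01; industrial → 02.02.01.01. Scheduled 15%. Ferrule agreement on 02.03.02.02: 02.02.01.01 not covered; Ferrule agreement on 02.01.01.03: 02.02.01.01 not covered. → 15%.
Line D: electric motor → 02.01; rated 90 kW → 02.01.01; for motor vehicles → 02.01.01.02. Scheduled 5%. quota on 02.01 open → in-quota 25%; Lindmar agreement on 02.01: RVC ≥ 35% → 16% available; preferential 16%. → 16%.
Sum: 27% + 47% + 15% + 16% = 105%.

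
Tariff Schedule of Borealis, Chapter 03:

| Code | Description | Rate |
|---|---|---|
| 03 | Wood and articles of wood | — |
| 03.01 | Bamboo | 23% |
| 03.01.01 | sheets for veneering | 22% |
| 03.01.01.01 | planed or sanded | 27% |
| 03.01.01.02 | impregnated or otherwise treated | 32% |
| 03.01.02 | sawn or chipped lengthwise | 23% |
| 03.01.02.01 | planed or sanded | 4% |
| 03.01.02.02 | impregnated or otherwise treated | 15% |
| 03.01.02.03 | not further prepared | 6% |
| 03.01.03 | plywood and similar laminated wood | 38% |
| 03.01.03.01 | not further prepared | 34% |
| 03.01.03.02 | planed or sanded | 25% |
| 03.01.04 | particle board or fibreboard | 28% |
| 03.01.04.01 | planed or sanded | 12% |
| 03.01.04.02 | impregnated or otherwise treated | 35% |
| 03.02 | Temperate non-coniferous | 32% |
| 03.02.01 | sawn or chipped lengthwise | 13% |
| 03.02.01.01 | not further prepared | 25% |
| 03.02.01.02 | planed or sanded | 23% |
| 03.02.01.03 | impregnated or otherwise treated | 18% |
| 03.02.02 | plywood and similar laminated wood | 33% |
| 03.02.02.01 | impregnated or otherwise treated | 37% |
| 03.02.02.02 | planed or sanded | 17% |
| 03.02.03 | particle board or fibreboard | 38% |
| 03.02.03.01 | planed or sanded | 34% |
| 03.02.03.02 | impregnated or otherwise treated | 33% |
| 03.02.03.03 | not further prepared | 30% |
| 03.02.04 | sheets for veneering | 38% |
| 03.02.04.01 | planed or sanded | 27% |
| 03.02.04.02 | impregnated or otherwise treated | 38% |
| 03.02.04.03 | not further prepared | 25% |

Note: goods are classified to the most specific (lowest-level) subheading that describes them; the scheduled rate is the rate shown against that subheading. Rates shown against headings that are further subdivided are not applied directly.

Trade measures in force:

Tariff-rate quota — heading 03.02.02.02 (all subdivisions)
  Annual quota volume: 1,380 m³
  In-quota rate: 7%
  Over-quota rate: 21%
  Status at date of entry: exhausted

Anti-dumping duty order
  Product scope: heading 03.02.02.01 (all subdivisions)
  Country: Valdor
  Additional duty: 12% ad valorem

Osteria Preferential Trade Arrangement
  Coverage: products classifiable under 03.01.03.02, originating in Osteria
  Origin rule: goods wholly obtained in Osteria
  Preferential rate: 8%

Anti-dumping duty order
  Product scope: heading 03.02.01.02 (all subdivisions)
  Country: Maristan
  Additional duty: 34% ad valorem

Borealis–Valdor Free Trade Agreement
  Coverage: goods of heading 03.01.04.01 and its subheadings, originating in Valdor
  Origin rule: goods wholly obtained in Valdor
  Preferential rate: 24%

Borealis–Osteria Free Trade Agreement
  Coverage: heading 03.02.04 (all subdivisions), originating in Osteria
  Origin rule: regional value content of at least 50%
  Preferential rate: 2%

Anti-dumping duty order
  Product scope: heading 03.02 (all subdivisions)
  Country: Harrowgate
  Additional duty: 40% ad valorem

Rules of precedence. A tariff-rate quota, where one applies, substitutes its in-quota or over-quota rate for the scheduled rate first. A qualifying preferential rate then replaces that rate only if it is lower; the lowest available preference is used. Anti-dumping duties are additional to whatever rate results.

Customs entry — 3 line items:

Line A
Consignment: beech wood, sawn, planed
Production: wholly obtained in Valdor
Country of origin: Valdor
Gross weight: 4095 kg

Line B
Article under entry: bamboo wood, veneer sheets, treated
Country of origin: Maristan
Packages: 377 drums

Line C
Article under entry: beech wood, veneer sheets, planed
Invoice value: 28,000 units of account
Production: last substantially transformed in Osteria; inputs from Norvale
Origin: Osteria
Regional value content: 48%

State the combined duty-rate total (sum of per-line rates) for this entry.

82%

Line A: beech → 03.02; sawn → 03.02.01; planed → 03.02.01.02. Scheduled 23%. Valdor agreement on 03.01.04.01: 03.02.01.02 not covered. → 23%.
Line B: bamboo → 03.01; veneer sheets → 03.01.01; treated → 03.01.01.02. Scheduled 32%. No special measure applies. → 32%.
Line C: beech → 03.02; veneer sheets → 03.02.04; planed → 03.02.04.01. Scheduled 27%. Osteria agreement on 03.01.03.02: 03.02.04.01 not covered; Osteria agreement on 03.02.04: RVC < 50%. → 27%.
Sum: 23% + 32% + 27% = 82%.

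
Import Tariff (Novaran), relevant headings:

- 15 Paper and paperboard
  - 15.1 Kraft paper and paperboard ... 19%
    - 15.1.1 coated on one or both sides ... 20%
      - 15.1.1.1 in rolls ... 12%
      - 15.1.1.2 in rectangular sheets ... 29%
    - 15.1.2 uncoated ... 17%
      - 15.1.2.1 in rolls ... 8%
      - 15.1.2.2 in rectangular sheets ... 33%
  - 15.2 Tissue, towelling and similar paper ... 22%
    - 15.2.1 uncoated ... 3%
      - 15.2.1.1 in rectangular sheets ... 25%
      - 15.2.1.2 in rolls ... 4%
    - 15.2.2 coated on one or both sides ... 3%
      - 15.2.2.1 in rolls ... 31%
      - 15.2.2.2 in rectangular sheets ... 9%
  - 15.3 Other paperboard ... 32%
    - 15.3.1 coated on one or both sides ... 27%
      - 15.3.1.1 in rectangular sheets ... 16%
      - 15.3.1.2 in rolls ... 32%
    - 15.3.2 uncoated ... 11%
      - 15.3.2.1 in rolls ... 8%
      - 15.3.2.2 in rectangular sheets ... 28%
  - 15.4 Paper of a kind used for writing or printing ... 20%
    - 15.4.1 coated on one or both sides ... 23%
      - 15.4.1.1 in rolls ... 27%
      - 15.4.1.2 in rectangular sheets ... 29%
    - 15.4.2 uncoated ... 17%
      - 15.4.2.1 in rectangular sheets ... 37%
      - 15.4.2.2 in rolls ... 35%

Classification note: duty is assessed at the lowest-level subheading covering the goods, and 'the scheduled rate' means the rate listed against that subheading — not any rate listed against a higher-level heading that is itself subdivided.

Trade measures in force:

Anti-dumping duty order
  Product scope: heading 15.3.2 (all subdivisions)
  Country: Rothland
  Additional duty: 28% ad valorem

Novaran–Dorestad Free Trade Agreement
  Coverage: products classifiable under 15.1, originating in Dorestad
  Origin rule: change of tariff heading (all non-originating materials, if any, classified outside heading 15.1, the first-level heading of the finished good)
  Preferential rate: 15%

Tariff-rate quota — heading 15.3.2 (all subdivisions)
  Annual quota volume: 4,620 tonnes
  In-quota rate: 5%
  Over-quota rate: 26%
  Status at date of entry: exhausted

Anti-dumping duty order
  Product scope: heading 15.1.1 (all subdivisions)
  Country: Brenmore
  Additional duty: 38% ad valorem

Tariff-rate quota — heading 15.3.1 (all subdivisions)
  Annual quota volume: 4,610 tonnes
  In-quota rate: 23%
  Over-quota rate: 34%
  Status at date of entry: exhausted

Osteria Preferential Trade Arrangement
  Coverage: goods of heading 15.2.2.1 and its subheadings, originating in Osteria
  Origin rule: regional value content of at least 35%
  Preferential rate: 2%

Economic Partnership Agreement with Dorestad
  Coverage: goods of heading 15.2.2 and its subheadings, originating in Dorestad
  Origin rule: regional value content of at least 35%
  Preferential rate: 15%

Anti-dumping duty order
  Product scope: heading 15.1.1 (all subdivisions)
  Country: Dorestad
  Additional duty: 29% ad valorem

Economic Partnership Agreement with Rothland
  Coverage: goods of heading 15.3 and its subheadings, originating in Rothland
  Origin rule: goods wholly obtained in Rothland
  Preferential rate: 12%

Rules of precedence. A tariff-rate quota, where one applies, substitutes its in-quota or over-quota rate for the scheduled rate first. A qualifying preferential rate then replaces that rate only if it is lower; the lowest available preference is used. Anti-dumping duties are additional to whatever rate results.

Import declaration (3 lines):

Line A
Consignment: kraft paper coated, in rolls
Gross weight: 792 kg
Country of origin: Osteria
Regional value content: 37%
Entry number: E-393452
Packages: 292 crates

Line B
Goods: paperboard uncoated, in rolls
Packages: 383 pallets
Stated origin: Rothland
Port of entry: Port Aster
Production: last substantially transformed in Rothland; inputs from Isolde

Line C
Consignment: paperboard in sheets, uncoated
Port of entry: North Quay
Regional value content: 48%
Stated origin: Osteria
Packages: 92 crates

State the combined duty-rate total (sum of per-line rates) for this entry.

92%

Line A: kraft paper → 15.1; coated → 15.1.1; in rolls → 15.1.1.1. Scheduled 12%. Osteria agreement on 15.2.2.1: 15.1.1.1 not covered. → 12%.
Line B: paperboard → 15.3; uncoated → 15.3.2; in rolls → 15.3.2.1. Scheduled 8%. quota on 15.3.2 exhausted → over-quota 26%; Rothland agreement on 15.3: not wholly obtained; anti-dumping (Rothland, 15.3.2): +28%; total 26% + 28% = 54%. → 54%.
Line C: paperboard → 15.3; uncoated → 15.3.2; in sheets → 15.3.2.2. Scheduled 28%. quota on 15.3.2 exhausted → over-quota 26%; Osteria agreement on 15.2.2.1: 15.3.2.2 not covered. → 26%.
Sum: 12% + 54% + 26% = 92%.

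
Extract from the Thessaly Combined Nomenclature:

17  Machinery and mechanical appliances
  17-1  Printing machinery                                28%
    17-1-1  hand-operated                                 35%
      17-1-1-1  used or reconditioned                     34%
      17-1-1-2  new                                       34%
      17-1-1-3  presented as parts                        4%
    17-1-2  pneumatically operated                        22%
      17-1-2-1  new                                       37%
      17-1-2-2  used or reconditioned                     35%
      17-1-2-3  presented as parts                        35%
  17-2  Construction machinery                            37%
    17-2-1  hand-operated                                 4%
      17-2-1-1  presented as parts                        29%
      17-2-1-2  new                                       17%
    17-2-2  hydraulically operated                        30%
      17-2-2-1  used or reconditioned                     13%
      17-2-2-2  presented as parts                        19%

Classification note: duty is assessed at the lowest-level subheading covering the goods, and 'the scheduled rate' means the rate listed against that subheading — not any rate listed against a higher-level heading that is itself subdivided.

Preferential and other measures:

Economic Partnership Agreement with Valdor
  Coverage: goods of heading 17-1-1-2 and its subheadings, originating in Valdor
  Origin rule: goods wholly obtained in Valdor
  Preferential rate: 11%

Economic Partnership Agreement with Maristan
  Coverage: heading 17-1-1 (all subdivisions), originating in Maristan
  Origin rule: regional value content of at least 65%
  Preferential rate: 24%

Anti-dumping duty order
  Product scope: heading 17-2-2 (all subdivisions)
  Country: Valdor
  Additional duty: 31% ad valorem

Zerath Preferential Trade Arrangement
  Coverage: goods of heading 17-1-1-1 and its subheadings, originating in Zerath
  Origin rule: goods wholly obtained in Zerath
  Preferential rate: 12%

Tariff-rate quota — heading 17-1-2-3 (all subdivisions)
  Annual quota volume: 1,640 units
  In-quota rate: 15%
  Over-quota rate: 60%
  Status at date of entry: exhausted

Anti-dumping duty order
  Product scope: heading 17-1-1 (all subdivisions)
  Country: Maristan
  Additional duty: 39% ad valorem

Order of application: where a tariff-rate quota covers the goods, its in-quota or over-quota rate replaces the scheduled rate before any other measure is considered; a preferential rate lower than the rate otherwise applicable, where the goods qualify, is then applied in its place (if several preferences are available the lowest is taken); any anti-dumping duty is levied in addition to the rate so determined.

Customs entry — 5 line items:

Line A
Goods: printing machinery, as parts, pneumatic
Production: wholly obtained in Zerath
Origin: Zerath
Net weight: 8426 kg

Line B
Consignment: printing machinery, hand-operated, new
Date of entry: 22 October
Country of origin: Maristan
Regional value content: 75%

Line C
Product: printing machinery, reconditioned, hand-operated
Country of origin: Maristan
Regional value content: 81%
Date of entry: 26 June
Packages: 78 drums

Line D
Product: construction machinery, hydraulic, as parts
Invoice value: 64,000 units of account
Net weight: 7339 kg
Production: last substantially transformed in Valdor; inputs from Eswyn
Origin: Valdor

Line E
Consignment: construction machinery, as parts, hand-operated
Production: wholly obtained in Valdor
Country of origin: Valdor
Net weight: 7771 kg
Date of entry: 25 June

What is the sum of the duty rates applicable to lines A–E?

265%

Line A: printing → 17-1; pneumatic → 17-1-2; as parts → 17-1-2-3. Scheduled 35%. quota on 17-1-2-3 exhausted → over-quota 60%; Zerath agreement on 17-1-1-1: 17-1-2-3 not covered. → 60%.
Line B: printing → 17-1; hand-operated → 17-1-1; new → 17-1-1-2. Scheduled 34%. Maristan agreement on 17-1-1: RVC ≥ 65% → 24% available; preferential 24%; anti-dumping (Maristan, 17-1-1): +39%; total 24% + 39% = 63%. → 63%.
Line C: printing → 17-1; hand-operated → 17-1-1; reconditioned → 17-1-1-1. Scheduled 34%. Maristan agreement on 17-1-1: RVC ≥ 65% → 24% available; preferential 24%; anti-dumping (Maristan, 17-1-1): +39%; total 24% + 39% = 63%. → 63%.
Line D: construction → 17-2; hydraulic → 17-2-2; as parts → 17-2-2-2. Scheduled 19%. Valdor agreement on 17-1-1-2: 17-2-2-2 not covered; anti-dumping (Valdor, 17-2-2): +31%; total 19% + 31% = 50%. → 50%.
Line E: construction → 17-2; hand-operated → 17-2-1; as parts → 17-2-1-1. Scheduled 29%. Valdor agreement on 17-1-1-2: 17-2-1-1 not covered. → 29%.
Sum: 60% + 63% + 63% + 50% + 29% = 265%.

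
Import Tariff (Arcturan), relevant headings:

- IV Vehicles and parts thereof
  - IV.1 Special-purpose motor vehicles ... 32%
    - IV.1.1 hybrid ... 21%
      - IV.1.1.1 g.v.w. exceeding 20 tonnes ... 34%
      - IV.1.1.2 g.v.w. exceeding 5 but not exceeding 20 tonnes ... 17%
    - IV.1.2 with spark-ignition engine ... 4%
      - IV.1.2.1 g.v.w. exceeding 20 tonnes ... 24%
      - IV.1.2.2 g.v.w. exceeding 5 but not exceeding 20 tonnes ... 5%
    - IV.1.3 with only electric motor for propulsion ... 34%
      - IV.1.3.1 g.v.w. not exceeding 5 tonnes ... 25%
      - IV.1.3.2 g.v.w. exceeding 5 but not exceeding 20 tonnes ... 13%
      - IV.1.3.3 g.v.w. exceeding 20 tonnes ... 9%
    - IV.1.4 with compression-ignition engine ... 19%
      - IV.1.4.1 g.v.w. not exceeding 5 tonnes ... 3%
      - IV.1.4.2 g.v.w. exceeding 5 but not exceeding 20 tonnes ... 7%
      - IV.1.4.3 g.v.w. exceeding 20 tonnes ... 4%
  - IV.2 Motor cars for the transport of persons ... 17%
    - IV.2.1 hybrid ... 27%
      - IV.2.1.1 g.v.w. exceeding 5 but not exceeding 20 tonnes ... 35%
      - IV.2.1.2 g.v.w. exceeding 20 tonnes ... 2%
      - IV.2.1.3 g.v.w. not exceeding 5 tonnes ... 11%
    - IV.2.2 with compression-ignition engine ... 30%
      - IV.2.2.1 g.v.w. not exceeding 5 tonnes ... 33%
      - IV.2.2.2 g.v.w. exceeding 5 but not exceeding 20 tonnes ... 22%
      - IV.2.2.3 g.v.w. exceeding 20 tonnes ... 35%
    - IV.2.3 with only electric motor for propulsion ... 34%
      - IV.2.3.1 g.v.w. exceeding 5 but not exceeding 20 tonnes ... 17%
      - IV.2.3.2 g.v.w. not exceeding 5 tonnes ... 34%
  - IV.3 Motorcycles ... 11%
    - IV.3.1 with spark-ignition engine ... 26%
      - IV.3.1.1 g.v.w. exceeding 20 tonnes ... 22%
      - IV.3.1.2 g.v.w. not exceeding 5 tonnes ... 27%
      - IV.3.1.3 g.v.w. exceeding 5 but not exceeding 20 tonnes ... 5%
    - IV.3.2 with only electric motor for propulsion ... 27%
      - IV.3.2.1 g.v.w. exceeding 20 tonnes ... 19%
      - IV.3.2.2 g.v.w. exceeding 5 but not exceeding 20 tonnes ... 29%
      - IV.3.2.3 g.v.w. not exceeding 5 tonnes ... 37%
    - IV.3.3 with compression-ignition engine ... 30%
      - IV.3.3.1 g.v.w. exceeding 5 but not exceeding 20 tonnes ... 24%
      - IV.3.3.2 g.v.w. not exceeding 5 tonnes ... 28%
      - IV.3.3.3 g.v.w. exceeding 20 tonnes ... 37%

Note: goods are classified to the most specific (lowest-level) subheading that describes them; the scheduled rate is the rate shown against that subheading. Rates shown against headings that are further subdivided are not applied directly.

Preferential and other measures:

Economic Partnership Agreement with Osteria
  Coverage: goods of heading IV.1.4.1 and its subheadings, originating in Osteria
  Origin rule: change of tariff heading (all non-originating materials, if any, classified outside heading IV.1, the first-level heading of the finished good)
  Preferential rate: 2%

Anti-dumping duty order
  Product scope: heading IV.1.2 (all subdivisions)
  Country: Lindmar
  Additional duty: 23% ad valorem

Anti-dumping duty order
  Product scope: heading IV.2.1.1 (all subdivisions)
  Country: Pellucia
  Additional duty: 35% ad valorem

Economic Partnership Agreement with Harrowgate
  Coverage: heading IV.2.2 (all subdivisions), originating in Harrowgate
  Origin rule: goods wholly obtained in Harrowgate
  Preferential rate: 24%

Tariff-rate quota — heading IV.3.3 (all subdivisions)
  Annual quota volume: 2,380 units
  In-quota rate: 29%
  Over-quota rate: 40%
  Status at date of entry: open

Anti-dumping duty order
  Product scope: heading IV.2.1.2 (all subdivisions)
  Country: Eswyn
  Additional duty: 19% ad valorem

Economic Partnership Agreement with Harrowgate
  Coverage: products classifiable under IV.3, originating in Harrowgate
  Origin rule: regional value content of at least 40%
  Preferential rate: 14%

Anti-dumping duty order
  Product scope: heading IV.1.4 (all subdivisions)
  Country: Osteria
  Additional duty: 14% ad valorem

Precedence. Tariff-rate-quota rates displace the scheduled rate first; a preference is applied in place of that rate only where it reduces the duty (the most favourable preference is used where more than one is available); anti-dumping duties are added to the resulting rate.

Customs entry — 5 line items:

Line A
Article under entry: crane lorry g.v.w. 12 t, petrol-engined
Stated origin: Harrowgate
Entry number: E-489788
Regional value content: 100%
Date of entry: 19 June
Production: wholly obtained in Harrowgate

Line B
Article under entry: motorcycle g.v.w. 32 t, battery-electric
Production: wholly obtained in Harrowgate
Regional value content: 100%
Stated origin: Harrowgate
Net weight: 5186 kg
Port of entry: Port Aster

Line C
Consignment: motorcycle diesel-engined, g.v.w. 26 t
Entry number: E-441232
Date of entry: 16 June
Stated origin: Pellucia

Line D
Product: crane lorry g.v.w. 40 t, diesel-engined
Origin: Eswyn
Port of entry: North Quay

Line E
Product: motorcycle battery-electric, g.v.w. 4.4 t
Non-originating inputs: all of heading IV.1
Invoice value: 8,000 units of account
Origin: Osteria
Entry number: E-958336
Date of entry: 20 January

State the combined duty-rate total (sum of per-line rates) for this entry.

Line A: crane lorry → IV.1; petrol-engined → IV.1.2; g.v.w. 12 t → IV.1.2.2. Scheduled 5%. Harrowgate agreement on IV.2.2: IV.1.2.2 not covered; Harrowgate agreement on IV.3: IV.1.2.2 not covered. → 5%.
Line B: motorcycle → IV.3; battery-electric → IV.3.2; g.v.w. 32 t → IV.3.2.1. Scheduled 19%. Harrowgate agreement on IV.2.2: IV.3.2.1 not covered; Harrowgate agreement on IV.3: RVC ≥ 40% → 14% available; preferential 14%. → 14%.
Line C: motorcycle → IV.3; diesel-engined → IV.3.3; g.v.w. 26 t → IV.3.3.3. Scheduled 37%. quota on IV.3.3 open → in-quota 29%. → 29%.
Line D: crane lorry → IV.1; diesel-engined → IV.1.4; g.v.w. 40 t → IV.1.4.3. Scheduled 4%. No special measure applies. → 4%.
Line E: motorcycle → IV.3; battery-electric → IV.3.2; g.v.w. 4.4 t → IV.3.2.3. Scheduled 37%. Osteria agreement on IV.1.4.1: IV.3.2.3 not covered. → 37%.
Sum: 5% + 14% + 29% + 4% + 37% = 89%.

89%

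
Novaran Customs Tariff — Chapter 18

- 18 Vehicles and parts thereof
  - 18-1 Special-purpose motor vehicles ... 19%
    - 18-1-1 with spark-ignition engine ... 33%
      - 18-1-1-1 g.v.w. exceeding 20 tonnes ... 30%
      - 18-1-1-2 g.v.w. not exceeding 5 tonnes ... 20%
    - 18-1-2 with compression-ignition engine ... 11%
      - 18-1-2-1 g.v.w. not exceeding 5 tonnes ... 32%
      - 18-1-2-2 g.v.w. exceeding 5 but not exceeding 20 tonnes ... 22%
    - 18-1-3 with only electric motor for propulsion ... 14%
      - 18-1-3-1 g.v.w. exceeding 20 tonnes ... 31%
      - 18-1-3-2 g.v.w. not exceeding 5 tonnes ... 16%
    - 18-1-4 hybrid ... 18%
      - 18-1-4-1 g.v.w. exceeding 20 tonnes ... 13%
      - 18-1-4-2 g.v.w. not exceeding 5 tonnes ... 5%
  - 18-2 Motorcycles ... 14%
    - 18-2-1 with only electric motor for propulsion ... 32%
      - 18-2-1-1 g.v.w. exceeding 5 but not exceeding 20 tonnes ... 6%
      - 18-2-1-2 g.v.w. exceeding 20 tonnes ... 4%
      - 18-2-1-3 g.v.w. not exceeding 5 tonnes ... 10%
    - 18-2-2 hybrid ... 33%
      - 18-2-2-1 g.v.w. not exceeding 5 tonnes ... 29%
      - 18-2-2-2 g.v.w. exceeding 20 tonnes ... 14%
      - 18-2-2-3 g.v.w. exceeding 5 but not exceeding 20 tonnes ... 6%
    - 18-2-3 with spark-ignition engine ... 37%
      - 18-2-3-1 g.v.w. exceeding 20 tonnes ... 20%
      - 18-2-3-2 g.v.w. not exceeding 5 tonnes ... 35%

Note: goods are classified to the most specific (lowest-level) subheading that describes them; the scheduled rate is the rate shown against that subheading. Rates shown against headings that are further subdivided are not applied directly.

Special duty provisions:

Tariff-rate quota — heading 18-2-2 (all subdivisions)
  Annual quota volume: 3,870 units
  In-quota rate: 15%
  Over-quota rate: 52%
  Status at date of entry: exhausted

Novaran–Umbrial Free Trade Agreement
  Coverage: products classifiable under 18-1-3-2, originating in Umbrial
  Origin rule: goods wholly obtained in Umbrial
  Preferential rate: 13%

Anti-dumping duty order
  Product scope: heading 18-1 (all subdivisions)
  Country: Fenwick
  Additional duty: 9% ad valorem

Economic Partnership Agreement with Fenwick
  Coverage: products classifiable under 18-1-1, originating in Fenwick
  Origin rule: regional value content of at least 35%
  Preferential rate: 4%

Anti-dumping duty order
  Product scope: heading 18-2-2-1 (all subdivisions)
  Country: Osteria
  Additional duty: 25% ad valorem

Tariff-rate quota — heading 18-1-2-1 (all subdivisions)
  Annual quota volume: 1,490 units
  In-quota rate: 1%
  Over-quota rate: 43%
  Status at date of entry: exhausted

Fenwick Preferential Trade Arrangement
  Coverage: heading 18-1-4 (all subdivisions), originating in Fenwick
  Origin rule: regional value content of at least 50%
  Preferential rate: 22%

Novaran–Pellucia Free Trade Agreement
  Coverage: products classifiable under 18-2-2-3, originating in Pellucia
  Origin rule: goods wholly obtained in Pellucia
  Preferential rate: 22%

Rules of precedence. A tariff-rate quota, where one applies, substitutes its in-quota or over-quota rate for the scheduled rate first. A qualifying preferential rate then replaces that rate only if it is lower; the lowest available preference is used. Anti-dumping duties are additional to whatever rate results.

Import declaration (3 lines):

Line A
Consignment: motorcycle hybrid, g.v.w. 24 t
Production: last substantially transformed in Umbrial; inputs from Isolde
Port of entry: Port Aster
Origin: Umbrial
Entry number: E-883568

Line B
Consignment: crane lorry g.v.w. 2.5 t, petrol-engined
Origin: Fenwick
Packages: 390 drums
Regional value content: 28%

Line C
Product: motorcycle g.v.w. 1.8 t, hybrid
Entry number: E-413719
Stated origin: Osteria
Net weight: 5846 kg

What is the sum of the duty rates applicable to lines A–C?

158%

Line A: motorcycle → 18-2; hybrid → 18-2-2; g.v.w. 24 t → 18-2-2-2. Scheduled 14%. quota on 18-2-2 exhausted → over-quota 52%; Umbrial agreement on 18-1-3-2: 18-2-2-2 not covered. → 52%.
Line B: crane lorry → 18-1; petrol-engined → 18-1-1; g.v.w. 2.5 t → 18-1-1-2. Scheduled 20%. Fenwick agreement on 18-1-1: RVC < 35%; Fenwick agreement on 18-1-4: 18-1-1-2 not covered; anti-dumping (Fenwick, 18-1): +9%; total 20% + 9% = 29%. → 29%.
Line C: motorcycle → 18-2; hybrid → 18-2-2; g.v.w. 1.8 t → 18-2-2-1. Scheduled 29%. quota on 18-2-2 exhausted → over-quota 52%; anti-dumping (Osteria, 18-2-2-1): +25%; total 52% + 25% = 77%. → 77%.
Sum: 52% + 29% + 77% = 158%.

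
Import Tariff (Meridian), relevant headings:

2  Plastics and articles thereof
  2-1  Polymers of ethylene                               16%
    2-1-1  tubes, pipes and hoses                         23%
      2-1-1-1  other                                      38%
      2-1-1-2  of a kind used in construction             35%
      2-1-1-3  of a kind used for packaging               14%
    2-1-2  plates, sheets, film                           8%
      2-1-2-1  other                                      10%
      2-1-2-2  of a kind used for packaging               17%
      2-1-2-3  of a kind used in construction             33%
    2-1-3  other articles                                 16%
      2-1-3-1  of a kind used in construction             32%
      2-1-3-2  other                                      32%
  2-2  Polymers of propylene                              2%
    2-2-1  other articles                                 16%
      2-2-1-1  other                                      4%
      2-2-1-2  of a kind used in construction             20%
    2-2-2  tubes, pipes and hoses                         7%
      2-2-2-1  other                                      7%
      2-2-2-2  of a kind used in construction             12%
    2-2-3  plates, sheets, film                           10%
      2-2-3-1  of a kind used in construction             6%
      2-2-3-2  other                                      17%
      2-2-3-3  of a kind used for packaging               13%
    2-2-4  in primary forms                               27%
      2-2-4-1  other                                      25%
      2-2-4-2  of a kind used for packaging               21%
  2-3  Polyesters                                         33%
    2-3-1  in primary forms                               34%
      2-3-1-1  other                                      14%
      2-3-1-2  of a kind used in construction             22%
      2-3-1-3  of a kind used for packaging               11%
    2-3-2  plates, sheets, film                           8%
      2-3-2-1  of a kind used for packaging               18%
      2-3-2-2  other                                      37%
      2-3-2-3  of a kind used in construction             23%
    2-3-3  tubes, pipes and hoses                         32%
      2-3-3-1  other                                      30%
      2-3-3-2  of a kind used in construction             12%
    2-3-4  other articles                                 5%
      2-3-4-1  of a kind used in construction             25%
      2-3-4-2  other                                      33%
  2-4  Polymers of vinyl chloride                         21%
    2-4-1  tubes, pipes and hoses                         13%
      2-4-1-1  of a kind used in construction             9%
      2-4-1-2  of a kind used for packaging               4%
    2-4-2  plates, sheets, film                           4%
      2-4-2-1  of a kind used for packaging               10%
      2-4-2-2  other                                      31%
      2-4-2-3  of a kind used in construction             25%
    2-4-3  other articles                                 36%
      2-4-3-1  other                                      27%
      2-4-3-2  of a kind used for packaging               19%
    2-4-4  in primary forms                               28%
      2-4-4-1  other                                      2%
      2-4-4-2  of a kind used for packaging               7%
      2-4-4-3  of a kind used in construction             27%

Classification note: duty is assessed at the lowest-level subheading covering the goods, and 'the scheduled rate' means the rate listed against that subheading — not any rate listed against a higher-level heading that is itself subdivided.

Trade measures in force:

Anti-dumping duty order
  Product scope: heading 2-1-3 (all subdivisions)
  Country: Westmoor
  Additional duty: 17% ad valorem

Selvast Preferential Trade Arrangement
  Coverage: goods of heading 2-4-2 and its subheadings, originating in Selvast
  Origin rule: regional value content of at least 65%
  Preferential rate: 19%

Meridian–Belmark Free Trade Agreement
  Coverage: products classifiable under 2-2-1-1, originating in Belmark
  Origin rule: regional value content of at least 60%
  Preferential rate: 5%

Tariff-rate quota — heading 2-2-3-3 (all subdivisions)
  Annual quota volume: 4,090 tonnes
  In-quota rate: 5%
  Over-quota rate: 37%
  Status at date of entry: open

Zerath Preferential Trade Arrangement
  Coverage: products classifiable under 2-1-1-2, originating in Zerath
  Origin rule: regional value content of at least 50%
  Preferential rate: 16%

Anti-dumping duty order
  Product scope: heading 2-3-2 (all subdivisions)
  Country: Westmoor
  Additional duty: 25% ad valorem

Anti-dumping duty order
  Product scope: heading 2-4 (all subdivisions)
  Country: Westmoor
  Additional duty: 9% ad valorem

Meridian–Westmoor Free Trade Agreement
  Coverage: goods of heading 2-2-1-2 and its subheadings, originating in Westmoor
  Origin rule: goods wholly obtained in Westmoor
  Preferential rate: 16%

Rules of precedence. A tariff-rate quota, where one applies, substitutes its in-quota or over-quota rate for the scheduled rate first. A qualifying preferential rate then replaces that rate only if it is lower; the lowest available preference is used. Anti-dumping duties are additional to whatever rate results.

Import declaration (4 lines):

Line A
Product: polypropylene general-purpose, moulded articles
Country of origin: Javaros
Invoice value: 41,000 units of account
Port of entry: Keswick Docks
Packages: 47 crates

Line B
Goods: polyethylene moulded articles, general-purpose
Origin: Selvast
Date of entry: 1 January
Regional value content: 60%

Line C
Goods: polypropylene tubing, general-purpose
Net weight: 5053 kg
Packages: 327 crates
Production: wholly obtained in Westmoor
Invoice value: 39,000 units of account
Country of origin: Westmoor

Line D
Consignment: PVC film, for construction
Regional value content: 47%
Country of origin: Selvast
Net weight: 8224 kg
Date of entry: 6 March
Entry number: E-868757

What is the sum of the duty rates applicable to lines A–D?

Line A: polypropylene → 2-2; moulded articles → 2-2-1; general-purpose → 2-2-1-1. Scheduled 4%. No special measure applies. → 4%.
Line B: polyethylene → 2-1; moulded articles → 2-1-3; general-purpose → 2-1-3-2. Scheduled 32%. Selvast agreement on 2-4-2: 2-1-3-2 not covered. → 32%.
Line C: polypropylene → 2-2; tubing → 2-2-2; general-purpose → 2-2-2-1. Scheduled 7%. Westmoor agreement on 2-2-1-2: 2-2-2-1 not covered. → 7%.
Line D: PVC → 2-4; film → 2-4-2; for construction → 2-4-2-3. Scheduled 25%. Selvast agreement on 2-4-2: RVC < 65%. → 25%.
Sum: 4% + 32% + 7% + 25% = 68%.

68%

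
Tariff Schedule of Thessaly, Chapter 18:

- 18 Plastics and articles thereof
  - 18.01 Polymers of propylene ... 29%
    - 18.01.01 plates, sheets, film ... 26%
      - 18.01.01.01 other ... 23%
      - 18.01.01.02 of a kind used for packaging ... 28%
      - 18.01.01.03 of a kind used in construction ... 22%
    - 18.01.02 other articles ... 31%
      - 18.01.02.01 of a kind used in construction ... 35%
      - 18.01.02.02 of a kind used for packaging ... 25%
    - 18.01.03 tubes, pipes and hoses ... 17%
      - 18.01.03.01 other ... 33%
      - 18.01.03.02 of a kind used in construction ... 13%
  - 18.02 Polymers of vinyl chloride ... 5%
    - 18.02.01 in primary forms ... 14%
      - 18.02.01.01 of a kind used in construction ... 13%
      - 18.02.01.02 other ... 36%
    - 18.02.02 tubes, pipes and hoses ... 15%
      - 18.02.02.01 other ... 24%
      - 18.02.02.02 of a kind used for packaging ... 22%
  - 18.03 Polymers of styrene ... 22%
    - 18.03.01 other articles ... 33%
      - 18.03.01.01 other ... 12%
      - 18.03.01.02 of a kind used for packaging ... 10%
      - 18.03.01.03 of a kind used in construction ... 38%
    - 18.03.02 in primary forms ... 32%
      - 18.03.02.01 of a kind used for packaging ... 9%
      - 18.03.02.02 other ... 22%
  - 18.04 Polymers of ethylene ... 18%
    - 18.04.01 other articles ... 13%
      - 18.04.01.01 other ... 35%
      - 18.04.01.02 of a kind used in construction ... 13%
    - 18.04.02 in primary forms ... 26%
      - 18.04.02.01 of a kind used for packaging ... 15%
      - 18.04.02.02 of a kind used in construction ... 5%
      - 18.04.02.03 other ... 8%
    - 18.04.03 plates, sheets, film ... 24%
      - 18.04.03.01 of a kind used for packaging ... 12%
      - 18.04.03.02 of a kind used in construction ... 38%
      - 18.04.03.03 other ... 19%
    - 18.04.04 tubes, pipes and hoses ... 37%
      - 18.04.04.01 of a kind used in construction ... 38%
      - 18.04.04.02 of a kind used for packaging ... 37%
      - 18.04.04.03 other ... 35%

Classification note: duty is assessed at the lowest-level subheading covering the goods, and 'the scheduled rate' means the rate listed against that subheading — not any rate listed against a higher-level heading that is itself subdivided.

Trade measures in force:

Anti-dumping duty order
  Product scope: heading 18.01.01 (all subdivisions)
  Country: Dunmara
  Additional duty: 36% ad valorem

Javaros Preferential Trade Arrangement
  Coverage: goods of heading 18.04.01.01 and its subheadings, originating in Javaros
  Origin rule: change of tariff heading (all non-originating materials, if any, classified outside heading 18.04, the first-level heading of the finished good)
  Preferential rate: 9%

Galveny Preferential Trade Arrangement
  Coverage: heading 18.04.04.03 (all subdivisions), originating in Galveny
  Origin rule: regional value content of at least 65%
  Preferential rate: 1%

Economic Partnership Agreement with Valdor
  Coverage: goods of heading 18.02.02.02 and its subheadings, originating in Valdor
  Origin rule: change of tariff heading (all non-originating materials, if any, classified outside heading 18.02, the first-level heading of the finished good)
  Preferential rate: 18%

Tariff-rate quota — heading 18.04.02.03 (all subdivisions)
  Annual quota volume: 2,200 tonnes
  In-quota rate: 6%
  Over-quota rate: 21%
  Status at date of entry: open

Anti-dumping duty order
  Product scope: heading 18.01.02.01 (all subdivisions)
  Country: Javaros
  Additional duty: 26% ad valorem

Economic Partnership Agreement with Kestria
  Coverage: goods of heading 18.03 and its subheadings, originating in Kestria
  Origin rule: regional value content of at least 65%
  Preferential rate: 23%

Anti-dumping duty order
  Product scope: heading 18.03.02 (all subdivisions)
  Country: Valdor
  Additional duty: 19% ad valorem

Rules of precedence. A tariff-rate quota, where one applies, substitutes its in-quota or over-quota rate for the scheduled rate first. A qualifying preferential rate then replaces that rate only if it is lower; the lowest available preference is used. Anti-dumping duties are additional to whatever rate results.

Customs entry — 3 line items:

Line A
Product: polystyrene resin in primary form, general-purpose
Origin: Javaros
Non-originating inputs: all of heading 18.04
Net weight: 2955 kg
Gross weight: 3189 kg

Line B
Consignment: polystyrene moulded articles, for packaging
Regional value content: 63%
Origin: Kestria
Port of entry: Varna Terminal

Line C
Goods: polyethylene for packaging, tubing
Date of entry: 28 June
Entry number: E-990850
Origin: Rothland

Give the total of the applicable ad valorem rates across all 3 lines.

69%

Line A: polystyrene → 18.03; resin in primary form → 18.03.02; general-purpose → 18.03.02.02. Scheduled 22%. Javaros agreement on 18.04.01.01: 18.03.02.02 not covered. → 22%.
Line B: polystyrene → 18.03; moulded articles → 18.03.01; for packaging → 18.03.01.02. Scheduled 10%. Kestria agreement on 18.03: RVC < 65%. → 10%.
Line C: polyethylene → 18.04; tubing → 18.04.04; for packaging → 18.04.04.02. Scheduled 37%. No special measure applies. → 37%.
Sum: 22% + 10% + 37% = 69%.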